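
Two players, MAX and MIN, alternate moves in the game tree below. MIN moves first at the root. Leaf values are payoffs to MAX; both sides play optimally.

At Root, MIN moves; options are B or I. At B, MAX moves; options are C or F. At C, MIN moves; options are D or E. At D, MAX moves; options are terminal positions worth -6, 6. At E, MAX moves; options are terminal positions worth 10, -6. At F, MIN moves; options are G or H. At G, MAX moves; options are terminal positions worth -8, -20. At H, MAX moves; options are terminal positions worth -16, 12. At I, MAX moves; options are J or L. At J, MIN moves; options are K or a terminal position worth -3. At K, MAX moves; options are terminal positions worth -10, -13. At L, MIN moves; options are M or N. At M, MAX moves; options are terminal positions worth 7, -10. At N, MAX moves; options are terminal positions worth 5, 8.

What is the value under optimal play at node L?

M: max(7, -10) = 7
N: max(5, 8) = 8
L: min(7, 8) = 7

7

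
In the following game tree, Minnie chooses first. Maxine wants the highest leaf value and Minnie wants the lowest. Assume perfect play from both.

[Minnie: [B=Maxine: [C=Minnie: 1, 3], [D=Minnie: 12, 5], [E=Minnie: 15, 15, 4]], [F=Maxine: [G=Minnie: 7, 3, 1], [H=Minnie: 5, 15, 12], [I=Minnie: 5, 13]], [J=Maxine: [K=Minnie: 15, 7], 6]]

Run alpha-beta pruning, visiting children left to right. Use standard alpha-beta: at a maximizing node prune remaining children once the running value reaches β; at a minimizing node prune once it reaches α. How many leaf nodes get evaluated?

C [α=-∞,β=+∞]: v=1
D [α=1,β=+∞]: v=5
E [α=5,β=+∞]: v=4
B [α=-∞,β=+∞]: v=5
G [α=-∞,β=5]: v=1
H [α=1,β=5]: v=5
F [α=-∞,β=5]: v=5 after child 2 ≥ β → β-cutoff, skip 1
K [α=-∞,β=5]: v=7
J [α=-∞,β=5]: v=7 after child 1 ≥ β → β-cutoff, skip 1
Root [α=-∞,β=+∞]: v=5
Leaves evaluated: 15 of 18.

15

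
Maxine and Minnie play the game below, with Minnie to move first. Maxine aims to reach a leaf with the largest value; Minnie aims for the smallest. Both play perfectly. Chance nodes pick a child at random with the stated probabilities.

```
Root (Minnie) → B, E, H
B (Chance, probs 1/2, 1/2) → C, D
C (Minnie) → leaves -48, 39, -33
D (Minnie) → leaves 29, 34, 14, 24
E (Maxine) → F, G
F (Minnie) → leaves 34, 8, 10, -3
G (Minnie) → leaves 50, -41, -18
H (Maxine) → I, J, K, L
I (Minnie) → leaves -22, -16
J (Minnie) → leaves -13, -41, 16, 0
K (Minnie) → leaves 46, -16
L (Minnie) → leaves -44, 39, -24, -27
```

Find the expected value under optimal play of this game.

C (Minnie): min(-48, 39, -33) = -48
D (Minnie): min(29, 34, 14, 24) = 14
B (Chance): 1/2·-48 + 1/2·14 = -17
F (Minnie): min(34, 8, 10, -3) = -3
G (Minnie): min(50, -41, -18) = -41
E (Maxine): max(-3, -41) = -3
I (Minnie): min(-22, -16) = -22
J (Minnie): min(-13, -41, 16, 0) = -41
K (Minnie): min(46, -16) = -16
L (Minnie): min(-44, 39, -24, -27) = -44
H (Maxine): max(-22, -41, -16, -44) = -16
Root (Minnie): min(-17, -3, -16) = -17

-17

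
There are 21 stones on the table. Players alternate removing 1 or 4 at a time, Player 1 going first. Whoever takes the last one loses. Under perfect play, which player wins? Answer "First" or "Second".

W/L table (W = player to move can force a win):
i:   0  1  2  3  4  5  6  7  8  9 10 11 12 13 14 15 16 17 18 19 20 21
     W  L  W  L  W  W  L  W  L  W  W  L  W  L  W  W  L  W  L  W  W  L
Position 21 is L, so the second player wins.

Second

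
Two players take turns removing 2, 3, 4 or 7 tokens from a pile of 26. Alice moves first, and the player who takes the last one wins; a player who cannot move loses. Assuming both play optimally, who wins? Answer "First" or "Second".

Positions where the player to move wins (W) vs loses (L):
i:   0  1  2  3  4  5  6  7  8  9 10 11 12 13 14 15 16 17 18 19 20 21 22 23 24 25 26
     L  L  W  W  W  W  L  W  W  W  W  L  L  W  W  W  W  L  W  W  W  W  L  L  W  W  W
Position 26 is W, so the first player wins.

First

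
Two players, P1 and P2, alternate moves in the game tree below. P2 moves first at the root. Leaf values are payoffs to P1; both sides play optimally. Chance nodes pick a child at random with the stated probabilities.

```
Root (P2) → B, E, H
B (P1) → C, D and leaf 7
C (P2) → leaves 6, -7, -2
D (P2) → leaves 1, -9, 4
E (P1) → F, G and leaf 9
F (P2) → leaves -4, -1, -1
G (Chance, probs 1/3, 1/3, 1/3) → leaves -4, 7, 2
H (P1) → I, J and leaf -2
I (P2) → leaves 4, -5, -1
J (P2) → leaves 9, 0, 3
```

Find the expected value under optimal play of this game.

C (P2): min(6, -7, -2) = -7
D (P2): min(1, -9, 4) = -9
B (P1): max(-7, -9, 7) = 7
F (P2): min(-4, -1, -1) = -4
G (Chance): 1/3·-4 + 1/3·7 + 1/3·2 = 1.67
E (P1): max(-4, 1.67, 9) = 9
I (P2): min(4, -5, -1) = -5
J (P2): min(9, 0, 3) = 0
H (P1): max(-5, 0, -2) = 0
Root (P2): min(7, 9, 0) = 0

0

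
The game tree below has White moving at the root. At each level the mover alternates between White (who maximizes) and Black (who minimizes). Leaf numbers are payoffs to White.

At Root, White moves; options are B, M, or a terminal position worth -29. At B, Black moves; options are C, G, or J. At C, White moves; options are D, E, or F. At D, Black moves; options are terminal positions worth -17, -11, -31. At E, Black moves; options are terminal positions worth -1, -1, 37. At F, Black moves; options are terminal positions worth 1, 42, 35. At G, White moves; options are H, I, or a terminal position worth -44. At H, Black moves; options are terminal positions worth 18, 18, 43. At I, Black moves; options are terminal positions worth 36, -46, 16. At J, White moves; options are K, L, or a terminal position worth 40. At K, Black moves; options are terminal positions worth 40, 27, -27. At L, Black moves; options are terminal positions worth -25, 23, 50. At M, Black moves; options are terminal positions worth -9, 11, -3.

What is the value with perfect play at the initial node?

D (Black): min(-17, -11, -31) = -31
E (Black): min(-1, -1, 37) = -1
F (Black): min(1, 42, 35) = 1
C (White): max(-31, -1, 1) = 1
H (Black): min(18, 18, 43) = 18
I (Black): min(36, -46, 16) = -46
G (White): max(18, -46, -44) = 18
K (Black): min(40, 27, -27) = -27
L (Black): min(-25, 23, 50) = -25
J (White): max(-27, -25, 40) = 40
B (Black): min(1, 18, 40) = 1
M (Black): min(-9, 11, -3) = -9
Root (White): max(1, -9, -29) = 1

1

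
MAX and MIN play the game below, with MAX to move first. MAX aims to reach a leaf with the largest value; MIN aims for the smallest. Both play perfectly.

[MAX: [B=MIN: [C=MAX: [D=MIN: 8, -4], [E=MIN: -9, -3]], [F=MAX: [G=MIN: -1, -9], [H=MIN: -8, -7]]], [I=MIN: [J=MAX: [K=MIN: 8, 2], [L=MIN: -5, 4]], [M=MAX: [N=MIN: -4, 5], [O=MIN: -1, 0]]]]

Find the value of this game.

-1

D (MIN): min(8, -4) = -4
E (MIN): min(-9, -3) = -9
C (MAX): max(-4, -9) = -4
G (MIN): min(-1, -9) = -9
H (MIN): min(-8, -7) = -8
F (MAX): max(-9, -8) = -8
B (MIN): min(-4, -8) = -8
K (MIN): min(8, 2) = 2
L (MIN): min(-5, 4) = -5
J (MAX): max(2, -5) = 2
N (MIN): min(-4, 5) = -4
O (MIN): min(-1, 0) = -1
M (MAX): max(-4, -1) = -1
I (MIN): min(2, -1) = -1
Root (MAX): max(-8, -1) = -1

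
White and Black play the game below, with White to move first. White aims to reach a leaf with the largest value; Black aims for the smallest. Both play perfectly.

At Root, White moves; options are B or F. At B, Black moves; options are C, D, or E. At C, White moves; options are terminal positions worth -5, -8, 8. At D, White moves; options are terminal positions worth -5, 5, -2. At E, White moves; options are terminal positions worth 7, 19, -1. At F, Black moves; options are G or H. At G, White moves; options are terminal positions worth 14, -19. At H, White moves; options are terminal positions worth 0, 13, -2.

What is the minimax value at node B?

5

C: max(-5, -8, 8) = 8
D: max(-5, 5, -2) = 5
E: max(7, 19, -1) = 19
B: min(8, 5, 19) = 5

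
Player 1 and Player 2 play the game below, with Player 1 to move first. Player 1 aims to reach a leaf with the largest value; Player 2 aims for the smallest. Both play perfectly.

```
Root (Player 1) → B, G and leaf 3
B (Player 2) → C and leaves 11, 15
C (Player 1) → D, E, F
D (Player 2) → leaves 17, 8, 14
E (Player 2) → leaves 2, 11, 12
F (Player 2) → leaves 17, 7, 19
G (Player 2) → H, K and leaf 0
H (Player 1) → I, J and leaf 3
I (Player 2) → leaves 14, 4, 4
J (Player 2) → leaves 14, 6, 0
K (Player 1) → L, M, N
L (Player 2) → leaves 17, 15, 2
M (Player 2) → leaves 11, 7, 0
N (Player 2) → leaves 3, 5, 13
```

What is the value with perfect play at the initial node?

8

D (Player 2): min(17, 8, 14) = 8
E (Player 2): min(2, 11, 12) = 2
F (Player 2): min(17, 7, 19) = 7
C (Player 1): max(8, 2, 7) = 8
B (Player 2): min(8, 11, 15) = 8
I (Player 2): min(14, 4, 4) = 4
J (Player 2): min(14, 6, 0) = 0
H (Player 1): max(4, 0, 3) = 4
L (Player 2): min(17, 15, 2) = 2
M (Player 2): min(11, 7, 0) = 0
N (Player 2): min(3, 5, 13) = 3
K (Player 1): max(2, 0, 3) = 3
G (Player 2): min(4, 3, 0) = 0
Root (Player 1): max(8, 0, 3) = 8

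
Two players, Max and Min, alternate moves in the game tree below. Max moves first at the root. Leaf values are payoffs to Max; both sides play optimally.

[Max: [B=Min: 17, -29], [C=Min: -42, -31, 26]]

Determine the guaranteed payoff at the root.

-29

B (Min): min(17, -29) = -29
C (Min): min(-42, -31, 26) = -42
Root (Max): max(-29, -42) = -29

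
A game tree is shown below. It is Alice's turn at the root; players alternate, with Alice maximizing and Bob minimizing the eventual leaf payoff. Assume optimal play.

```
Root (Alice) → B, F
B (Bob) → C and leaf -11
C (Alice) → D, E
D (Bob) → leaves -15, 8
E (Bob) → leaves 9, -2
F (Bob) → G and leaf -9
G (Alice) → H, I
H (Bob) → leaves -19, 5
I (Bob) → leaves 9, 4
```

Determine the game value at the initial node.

-9

D (Bob): min(-15, 8) = -15
E (Bob): min(9, -2) = -2
C (Alice): max(-15, -2) = -2
B (Bob): min(-2, -11) = -11
H (Bob): min(-19, 5) = -19
I (Bob): min(9, 4) = 4
G (Alice): max(-19, 4) = 4
F (Bob): min(4, -9) = -9
Root (Alice): max(-11, -9) = -9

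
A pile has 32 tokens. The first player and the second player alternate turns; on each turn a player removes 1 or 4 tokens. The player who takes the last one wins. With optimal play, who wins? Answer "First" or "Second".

Second

Positions where the player to move wins (W) vs loses (L):
i:   0  1  2  3  4  5  6  7  8  9 10 11 12 13 14 15 16 17 18 19 20 21 22 23 24 25 26 27 28 29 30 31 32
     L  W  L  W  W  L  W  L  W  W  L  W  L  W  W  L  W  L  W  W  L  W  L  W  W  L  W  L  W  W  L  W  L
Position 32 is L, so the second player wins.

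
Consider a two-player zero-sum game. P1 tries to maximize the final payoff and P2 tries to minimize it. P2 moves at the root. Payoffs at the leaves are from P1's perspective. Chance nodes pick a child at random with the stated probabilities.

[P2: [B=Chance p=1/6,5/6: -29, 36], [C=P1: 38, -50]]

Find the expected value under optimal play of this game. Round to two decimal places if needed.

B (Chance): 1/6·-29 + 5/6·36 = 25.17
C (P1): max(38, -50) = 38
Root (P2): min(25.17, 38) = 25.17

25.17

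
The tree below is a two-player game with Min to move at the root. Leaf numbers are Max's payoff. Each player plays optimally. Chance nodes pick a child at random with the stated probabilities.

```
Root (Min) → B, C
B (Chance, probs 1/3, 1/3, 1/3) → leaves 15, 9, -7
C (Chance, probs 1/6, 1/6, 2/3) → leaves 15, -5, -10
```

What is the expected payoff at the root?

B (Chance): 1/3·15 + 1/3·9 + 1/3·-7 = 5.67
C (Chance): 1/6·15 + 1/6·-5 + 2/3·-10 = -5
Root (Min): min(5.67, -5) = -5

-5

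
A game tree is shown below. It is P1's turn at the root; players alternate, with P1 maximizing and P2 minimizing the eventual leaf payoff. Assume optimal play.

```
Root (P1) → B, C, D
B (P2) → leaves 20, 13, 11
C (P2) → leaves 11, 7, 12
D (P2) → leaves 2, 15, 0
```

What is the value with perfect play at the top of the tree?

11

B (P2): min(20, 13, 11) = 11
C (P2): min(11, 7, 12) = 7
D (P2): min(2, 15, 0) = 0
Root (P1): max(11, 7, 0) = 11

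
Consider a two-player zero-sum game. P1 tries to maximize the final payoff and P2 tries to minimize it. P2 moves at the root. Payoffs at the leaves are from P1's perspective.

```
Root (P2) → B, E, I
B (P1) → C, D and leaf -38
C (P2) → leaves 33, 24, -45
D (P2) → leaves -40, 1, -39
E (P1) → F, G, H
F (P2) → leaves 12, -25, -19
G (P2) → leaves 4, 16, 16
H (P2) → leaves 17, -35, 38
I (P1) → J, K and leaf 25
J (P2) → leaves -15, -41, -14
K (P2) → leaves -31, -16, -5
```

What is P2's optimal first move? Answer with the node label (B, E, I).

B

C (P2): min(33, 24, -45) = -45
D (P2): min(-40, 1, -39) = -40
B (P1): max(-45, -40, -38) = -38
F (P2): min(12, -25, -19) = -25
G (P2): min(4, 16, 16) = 4
H (P2): min(17, -35, 38) = -35
E (P1): max(-25, 4, -35) = 4
J (P2): min(-15, -41, -14) = -41
K (P2): min(-31, -16, -5) = -31
I (P1): max(-41, -31, 25) = 25
Root (P2): min(-38, 4, 25) = -38
P2 picks the child with the lowest value: B (value -38).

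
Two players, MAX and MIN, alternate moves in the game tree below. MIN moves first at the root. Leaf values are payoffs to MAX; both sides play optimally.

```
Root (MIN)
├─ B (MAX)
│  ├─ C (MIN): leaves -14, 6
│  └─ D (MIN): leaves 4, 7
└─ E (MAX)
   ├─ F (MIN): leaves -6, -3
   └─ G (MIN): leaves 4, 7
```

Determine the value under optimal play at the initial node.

4

C (MIN): min(-14, 6) = -14
D (MIN): min(4, 7) = 4
B (MAX): max(-14, 4) = 4
F (MIN): min(-6, -3) = -6
G (MIN): min(4, 7) = 4
E (MAX): max(-6, 4) = 4
Root (MIN): min(4, 4) = 4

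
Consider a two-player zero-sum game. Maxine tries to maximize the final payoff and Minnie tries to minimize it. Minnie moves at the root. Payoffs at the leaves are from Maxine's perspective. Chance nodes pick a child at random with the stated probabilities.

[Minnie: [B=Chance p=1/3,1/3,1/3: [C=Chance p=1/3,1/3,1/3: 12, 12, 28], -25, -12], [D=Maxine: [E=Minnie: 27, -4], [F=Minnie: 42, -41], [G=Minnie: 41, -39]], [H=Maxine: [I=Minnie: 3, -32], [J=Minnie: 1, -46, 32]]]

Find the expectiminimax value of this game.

-32

C (Chance): 1/3·12 + 1/3·12 + 1/3·28 = 17.33
B (Chance): 1/3·17.33 + 1/3·-25 + 1/3·-12 = -6.56
E (Minnie): min(27, -4) = -4
F (Minnie): min(42, -41) = -41
G (Minnie): min(41, -39) = -39
D (Maxine): max(-4, -41, -39) = -4
I (Minnie): min(3, -32) = -32
J (Minnie): min(1, -46, 32) = -46
H (Maxine): max(-32, -46) = -32
Root (Minnie): min(-6.56, -4, -32) = -32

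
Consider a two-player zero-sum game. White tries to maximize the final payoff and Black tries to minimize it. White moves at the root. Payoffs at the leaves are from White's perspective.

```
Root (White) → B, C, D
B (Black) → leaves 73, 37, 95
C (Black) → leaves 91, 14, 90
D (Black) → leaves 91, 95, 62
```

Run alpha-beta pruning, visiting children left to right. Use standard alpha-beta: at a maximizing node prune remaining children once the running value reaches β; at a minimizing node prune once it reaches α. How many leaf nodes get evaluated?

8

B [α=-∞,β=+∞]: v=37
C [α=37,β=+∞]: v=14 after child 2 ≤ α → α-cutoff, skip 1
D [α=37,β=+∞]: v=62
Root [α=-∞,β=+∞]: v=62
Leaves evaluated: 8 of 9.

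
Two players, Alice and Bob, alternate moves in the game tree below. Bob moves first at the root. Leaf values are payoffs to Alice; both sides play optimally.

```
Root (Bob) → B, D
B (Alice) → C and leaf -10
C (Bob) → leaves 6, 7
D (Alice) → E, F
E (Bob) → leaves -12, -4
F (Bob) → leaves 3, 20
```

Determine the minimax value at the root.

3

C (Bob): min(6, 7) = 6
B (Alice): max(6, -10) = 6
E (Bob): min(-12, -4) = -12
F (Bob): min(3, 20) = 3
D (Alice): max(-12, 3) = 3
Root (Bob): min(6, 3) = 3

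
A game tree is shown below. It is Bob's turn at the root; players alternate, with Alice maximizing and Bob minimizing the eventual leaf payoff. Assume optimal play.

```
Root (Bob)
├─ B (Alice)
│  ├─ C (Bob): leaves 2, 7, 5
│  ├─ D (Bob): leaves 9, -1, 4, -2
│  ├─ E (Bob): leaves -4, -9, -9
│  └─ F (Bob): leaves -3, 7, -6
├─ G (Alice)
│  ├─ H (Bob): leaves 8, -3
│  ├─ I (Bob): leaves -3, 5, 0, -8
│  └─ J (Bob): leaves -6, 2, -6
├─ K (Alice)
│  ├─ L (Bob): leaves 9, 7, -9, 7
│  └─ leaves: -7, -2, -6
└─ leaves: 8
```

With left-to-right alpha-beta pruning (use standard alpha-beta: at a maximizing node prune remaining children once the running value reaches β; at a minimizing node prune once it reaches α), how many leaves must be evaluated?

18

C [α=-∞,β=+∞]: v=2
D [α=2,β=+∞]: v=-1 after child 2 ≤ α → α-cutoff, skip 2
E [α=2,β=+∞]: v=-4 after child 1 ≤ α → α-cutoff, skip 2
F [α=2,β=+∞]: v=-3 after child 1 ≤ α → α-cutoff, skip 2
B [α=-∞,β=+∞]: v=2
H [α=-∞,β=2]: v=-3
I [α=-3,β=2]: v=-3 after child 1 ≤ α → α-cutoff, skip 3
J [α=-3,β=2]: v=-6 after child 1 ≤ α → α-cutoff, skip 2
G [α=-∞,β=2]: v=-3
L [α=-∞,β=-3]: v=-9
K [α=-∞,β=-3]: v=-2 after child 3 ≥ β → β-cutoff, skip 1
Root [α=-∞,β=+∞]: v=-3
Leaves evaluated: 18 of 30.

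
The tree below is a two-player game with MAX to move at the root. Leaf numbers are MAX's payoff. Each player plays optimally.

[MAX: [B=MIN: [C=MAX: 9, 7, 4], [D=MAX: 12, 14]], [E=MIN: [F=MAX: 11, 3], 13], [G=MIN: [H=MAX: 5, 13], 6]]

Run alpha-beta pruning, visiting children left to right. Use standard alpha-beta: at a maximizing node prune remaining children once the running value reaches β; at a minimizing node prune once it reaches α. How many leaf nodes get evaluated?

10

C [α=-∞,β=+∞]: v=9
D [α=-∞,β=9]: v=12 after child 1 ≥ β → β-cutoff, skip 1
B [α=-∞,β=+∞]: v=9
F [α=9,β=+∞]: v=11
E [α=9,β=+∞]: v=11
H [α=11,β=+∞]: v=13
G [α=11,β=+∞]: v=6
Root [α=-∞,β=+∞]: v=11
Leaves evaluated: 10 of 11.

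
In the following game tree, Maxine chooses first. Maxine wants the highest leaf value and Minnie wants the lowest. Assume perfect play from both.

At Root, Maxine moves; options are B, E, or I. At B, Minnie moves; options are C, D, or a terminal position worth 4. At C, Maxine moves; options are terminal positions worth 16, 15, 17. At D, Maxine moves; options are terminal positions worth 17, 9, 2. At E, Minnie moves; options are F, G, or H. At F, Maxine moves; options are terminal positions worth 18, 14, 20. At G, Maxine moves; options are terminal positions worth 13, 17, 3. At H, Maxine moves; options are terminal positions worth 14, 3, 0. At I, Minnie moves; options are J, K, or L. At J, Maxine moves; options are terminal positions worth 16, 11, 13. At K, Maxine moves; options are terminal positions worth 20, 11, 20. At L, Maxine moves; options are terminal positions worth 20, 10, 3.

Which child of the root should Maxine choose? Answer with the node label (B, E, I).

C (Maxine): max(16, 15, 17) = 17
D (Maxine): max(17, 9, 2) = 17
B (Minnie): min(17, 17, 4) = 4
F (Maxine): max(18, 14, 20) = 20
G (Maxine): max(13, 17, 3) = 17
H (Maxine): max(14, 3, 0) = 14
E (Minnie): min(20, 17, 14) = 14
J (Maxine): max(16, 11, 13) = 16
K (Maxine): max(20, 11, 20) = 20
L (Maxine): max(20, 10, 3) = 20
I (Minnie): min(16, 20, 20) = 16
Root (Maxine): max(4, 14, 16) = 16
Maxine picks the child with the highest value: I (value 16).

I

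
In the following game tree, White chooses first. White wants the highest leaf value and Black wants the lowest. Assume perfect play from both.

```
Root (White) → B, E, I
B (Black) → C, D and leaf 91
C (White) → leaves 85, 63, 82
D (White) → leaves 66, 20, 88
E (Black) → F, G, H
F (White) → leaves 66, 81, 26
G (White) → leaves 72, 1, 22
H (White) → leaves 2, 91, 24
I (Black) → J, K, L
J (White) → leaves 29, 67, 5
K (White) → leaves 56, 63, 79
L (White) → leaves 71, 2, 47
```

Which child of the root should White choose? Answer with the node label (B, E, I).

B

C (White): max(85, 63, 82) = 85
D (White): max(66, 20, 88) = 88
B (Black): min(85, 88, 91) = 85
F (White): max(66, 81, 26) = 81
G (White): max(72, 1, 22) = 72
H (White): max(2, 91, 24) = 91
E (Black): min(81, 72, 91) = 72
J (White): max(29, 67, 5) = 67
K (White): max(56, 63, 79) = 79
L (White): max(71, 2, 47) = 71
I (Black): min(67, 79, 71) = 67
Root (White): max(85, 72, 67) = 85
White picks the child with the highest value: B (value 85).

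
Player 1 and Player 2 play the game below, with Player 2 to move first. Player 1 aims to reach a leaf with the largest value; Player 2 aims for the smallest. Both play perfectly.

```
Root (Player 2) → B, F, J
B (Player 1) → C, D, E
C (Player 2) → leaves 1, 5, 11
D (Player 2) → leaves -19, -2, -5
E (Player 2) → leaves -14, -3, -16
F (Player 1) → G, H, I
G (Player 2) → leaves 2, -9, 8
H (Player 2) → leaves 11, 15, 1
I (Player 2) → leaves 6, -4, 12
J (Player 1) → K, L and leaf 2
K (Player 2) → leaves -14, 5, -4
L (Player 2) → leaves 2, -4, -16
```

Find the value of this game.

C (Player 2): min(1, 5, 11) = 1
D (Player 2): min(-19, -2, -5) = -19
E (Player 2): min(-14, -3, -16) = -16
B (Player 1): max(1, -19, -16) = 1
G (Player 2): min(2, -9, 8) = -9
H (Player 2): min(11, 15, 1) = 1
I (Player 2): min(6, -4, 12) = -4
F (Player 1): max(-9, 1, -4) = 1
K (Player 2): min(-14, 5, -4) = -14
L (Player 2): min(2, -4, -16) = -16
J (Player 1): max(-14, -16, 2) = 2
Root (Player 2): min(1, 1, 2) = 1

1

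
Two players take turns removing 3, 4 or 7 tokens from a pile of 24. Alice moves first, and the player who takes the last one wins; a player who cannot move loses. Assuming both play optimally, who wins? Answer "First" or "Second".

First

i:   0  1  2  3  4  5  6  7  8  9 10 11 12 13 14 15 16 17 18 19 20 21 22 23 24
     L  L  L  W  W  W  W  W  W  W  L  L  L  W  W  W  W  W  W  W  L  L  L  W  W
Position 24 is W, so the first player wins.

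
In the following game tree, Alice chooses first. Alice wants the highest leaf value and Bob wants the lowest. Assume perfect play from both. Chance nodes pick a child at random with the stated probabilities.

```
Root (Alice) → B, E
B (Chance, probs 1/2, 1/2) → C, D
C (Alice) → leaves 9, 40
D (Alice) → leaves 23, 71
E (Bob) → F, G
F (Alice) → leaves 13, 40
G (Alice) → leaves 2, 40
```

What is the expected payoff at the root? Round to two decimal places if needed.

55.5

C (Alice): max(9, 40) = 40
D (Alice): max(23, 71) = 71
B (Chance): 1/2·40 + 1/2·71 = 55.5
F (Alice): max(13, 40) = 40
G (Alice): max(2, 40) = 40
E (Bob): min(40, 40) = 40
Root (Alice): max(55.5, 40) = 55.5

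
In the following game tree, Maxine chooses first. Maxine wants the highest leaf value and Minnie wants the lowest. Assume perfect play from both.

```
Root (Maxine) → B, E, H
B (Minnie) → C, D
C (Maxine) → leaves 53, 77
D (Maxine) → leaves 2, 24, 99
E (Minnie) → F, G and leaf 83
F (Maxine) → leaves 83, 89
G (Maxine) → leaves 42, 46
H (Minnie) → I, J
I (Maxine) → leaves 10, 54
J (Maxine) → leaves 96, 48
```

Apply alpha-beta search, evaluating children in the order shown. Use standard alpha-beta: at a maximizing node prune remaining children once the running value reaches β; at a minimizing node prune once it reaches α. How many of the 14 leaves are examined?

C [α=-∞,β=+∞]: v=77
D [α=-∞,β=77]: v=99
B [α=-∞,β=+∞]: v=77
F [α=77,β=+∞]: v=89
G [α=77,β=89]: v=46
E [α=77,β=+∞]: v=46 after child 2 ≤ α → α-cutoff, skip 1
I [α=77,β=+∞]: v=54
H [α=77,β=+∞]: v=54 after child 1 ≤ α → α-cutoff, skip 1
Root [α=-∞,β=+∞]: v=77
Leaves evaluated: 11 of 14.

11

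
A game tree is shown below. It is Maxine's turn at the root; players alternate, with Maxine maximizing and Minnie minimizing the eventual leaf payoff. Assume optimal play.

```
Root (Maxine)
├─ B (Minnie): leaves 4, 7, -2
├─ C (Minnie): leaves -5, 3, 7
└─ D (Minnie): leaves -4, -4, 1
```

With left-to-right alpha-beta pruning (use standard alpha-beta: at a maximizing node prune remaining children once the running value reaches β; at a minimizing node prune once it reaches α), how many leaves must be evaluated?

5

B [α=-∞,β=+∞]: v=-2
C [α=-2,β=+∞]: v=-5 after child 1 ≤ α → α-cutoff, skip 2
D [α=-2,β=+∞]: v=-4 after child 1 ≤ α → α-cutoff, skip 2
Root [α=-∞,β=+∞]: v=-2
Leaves evaluated: 5 of 9.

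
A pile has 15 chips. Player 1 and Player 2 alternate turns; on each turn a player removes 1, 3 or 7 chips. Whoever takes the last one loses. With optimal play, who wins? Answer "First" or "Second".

Mark each pile size as W (mover wins) or L (mover loses):
i:   0  1  2  3  4  5  6  7  8  9 10 11 12 13 14 15
     W  L  W  L  W  L  W  L  W  L  W  L  W  L  W  L
Position 15 is L, so the second player wins.

Second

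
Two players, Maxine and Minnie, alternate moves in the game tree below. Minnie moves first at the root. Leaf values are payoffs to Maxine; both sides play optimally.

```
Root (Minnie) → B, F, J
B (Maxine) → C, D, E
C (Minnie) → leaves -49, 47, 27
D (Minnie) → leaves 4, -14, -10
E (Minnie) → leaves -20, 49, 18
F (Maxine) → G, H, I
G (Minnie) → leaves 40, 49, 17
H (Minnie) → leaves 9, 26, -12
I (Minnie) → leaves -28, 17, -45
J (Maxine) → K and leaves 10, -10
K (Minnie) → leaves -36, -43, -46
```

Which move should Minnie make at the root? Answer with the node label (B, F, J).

C (Minnie): min(-49, 47, 27) = -49
D (Minnie): min(4, -14, -10) = -14
E (Minnie): min(-20, 49, 18) = -20
B (Maxine): max(-49, -14, -20) = -14
G (Minnie): min(40, 49, 17) = 17
H (Minnie): min(9, 26, -12) = -12
I (Minnie): min(-28, 17, -45) = -45
F (Maxine): max(17, -12, -45) = 17
K (Minnie): min(-36, -43, -46) = -46
J (Maxine): max(-46, 10, -10) = 10
Root (Minnie): min(-14, 17, 10) = -14
Minnie picks the child with the lowest value: B (value -14).

B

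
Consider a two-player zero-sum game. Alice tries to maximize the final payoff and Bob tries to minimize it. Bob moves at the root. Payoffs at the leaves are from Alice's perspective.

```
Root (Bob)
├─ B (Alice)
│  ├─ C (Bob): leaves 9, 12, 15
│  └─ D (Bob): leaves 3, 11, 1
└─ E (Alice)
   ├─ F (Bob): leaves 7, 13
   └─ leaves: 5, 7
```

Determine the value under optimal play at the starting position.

7

C (Bob): min(9, 12, 15) = 9
D (Bob): min(3, 11, 1) = 1
B (Alice): max(9, 1) = 9
F (Bob): min(7, 13) = 7
E (Alice): max(7, 5, 7) = 7
Root (Bob): min(9, 7) = 7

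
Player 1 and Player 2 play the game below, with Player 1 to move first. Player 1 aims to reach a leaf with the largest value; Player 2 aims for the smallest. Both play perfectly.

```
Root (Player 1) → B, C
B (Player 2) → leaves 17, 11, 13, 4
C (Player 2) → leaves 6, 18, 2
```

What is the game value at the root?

4

B (Player 2): min(17, 11, 13, 4) = 4
C (Player 2): min(6, 18, 2) = 2
Root (Player 1): max(4, 2) = 4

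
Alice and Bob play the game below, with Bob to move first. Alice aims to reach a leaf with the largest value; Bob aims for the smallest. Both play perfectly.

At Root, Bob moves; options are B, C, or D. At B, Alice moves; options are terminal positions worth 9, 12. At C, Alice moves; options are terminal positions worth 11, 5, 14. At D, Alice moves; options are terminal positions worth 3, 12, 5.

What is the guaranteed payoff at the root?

B (Alice): max(9, 12) = 12
C (Alice): max(11, 5, 14) = 14
D (Alice): max(3, 12, 5) = 12
Root (Bob): min(12, 14, 12) = 12

12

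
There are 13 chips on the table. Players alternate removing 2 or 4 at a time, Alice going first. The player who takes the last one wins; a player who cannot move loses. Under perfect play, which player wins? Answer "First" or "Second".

Second

Mark each pile size as W (mover wins) or L (mover loses):
i:   0  1  2  3  4  5  6  7  8  9 10 11 12 13
     L  L  W  W  W  W  L  L  W  W  W  W  L  L
Position 13 is L, so the second player wins.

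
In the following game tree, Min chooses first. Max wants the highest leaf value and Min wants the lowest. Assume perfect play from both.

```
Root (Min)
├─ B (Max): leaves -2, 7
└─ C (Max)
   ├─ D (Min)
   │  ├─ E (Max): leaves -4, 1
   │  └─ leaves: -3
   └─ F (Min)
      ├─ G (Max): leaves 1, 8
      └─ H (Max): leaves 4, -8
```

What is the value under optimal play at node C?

E: max(-4, 1) = 1
D: min(1, -3) = -3
G: max(1, 8) = 8
H: max(4, -8) = 4
F: min(8, 4) = 4
C: max(-3, 4) = 4

4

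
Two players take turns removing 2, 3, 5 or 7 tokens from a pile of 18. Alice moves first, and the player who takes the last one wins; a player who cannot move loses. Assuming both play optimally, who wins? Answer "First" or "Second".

Second

Mark each pile size as W (mover wins) or L (mover loses):
i:   0  1  2  3  4  5  6  7  8  9 10 11 12 13 14 15 16 17 18
     L  L  W  W  W  W  W  W  W  L  L  W  W  W  W  W  W  W  L
Position 18 is L, so the second player wins.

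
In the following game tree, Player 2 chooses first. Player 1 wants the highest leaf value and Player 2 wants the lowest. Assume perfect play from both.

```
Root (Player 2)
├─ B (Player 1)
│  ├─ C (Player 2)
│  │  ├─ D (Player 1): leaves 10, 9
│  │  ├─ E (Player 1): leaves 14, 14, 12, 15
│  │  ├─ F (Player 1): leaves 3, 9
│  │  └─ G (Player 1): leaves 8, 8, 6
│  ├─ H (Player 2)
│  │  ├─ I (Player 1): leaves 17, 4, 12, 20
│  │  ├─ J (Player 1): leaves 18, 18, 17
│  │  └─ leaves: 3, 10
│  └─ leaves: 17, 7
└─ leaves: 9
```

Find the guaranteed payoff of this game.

D (Player 1): max(10, 9) = 10
E (Player 1): max(14, 14, 12, 15) = 15
F (Player 1): max(3, 9) = 9
G (Player 1): max(8, 8, 6) = 8
C (Player 2): min(10, 15, 9, 8) = 8
I (Player 1): max(17, 4, 12, 20) = 20
J (Player 1): max(18, 18, 17) = 18
H (Player 2): min(20, 18, 3, 10) = 3
B (Player 1): max(8, 3, 17, 7) = 17
Root (Player 2): min(17, 9) = 9

9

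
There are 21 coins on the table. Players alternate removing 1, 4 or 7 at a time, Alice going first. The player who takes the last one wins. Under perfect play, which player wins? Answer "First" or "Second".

Second

W/L table (W = player to move can force a win):
i:   0  1  2  3  4  5  6  7  8  9 10 11 12 13 14 15 16 17 18 19 20 21
     L  W  L  W  W  L  W  W  L  W  L  W  W  L  W  W  L  W  L  W  W  L
Position 21 is L, so the second player wins.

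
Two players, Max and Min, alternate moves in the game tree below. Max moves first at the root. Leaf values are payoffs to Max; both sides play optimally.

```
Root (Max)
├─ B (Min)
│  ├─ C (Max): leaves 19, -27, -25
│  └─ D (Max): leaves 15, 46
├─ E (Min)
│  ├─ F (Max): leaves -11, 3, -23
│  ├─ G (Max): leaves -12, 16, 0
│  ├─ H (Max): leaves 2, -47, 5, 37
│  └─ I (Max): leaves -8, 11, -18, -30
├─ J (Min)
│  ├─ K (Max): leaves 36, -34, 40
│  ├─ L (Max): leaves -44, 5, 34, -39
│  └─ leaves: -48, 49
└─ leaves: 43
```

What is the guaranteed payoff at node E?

3

F: max(-11, 3, -23) = 3
G: max(-12, 16, 0) = 16
H: max(2, -47, 5, 37) = 37
I: max(-8, 11, -18, -30) = 11
E: min(3, 16, 37, 11) = 3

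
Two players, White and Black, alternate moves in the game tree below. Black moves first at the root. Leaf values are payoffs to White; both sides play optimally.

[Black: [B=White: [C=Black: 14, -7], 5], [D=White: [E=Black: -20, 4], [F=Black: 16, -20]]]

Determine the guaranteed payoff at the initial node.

C (Black): min(14, -7) = -7
B (White): max(-7, 5) = 5
E (Black): min(-20, 4) = -20
F (Black): min(16, -20) = -20
D (White): max(-20, -20) = -20
Root (Black): min(5, -20) = -20

-20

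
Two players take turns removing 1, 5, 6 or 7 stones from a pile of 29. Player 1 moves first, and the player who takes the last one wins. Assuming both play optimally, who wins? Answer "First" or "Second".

Positions where the player to move wins (W) vs loses (L):
i:   0  1  2  3  4  5  6  7  8  9 10 11 12 13 14 15 16 17 18 19 20 21 22 23 24 25 26 27 28 29
     L  W  L  W  L  W  W  W  W  W  W  W  L  W  L  W  L  W  W  W  W  W  W  W  L  W  L  W  L  W
Position 29 is W, so the first player wins.

First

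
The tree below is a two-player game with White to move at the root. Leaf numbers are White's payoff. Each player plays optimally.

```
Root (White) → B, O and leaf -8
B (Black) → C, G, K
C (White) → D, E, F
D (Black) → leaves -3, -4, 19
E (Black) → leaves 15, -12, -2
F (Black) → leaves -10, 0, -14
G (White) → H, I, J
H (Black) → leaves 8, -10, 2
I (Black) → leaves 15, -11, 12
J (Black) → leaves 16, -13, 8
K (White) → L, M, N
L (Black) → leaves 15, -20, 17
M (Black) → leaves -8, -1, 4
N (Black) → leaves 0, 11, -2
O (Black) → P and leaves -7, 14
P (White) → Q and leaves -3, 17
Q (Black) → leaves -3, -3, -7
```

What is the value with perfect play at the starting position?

D (Black): min(-3, -4, 19) = -4
E (Black): min(15, -12, -2) = -12
F (Black): min(-10, 0, -14) = -14
C (White): max(-4, -12, -14) = -4
H (Black): min(8, -10, 2) = -10
I (Black): min(15, -11, 12) = -11
J (Black): min(16, -13, 8) = -13
G (White): max(-10, -11, -13) = -10
L (Black): min(15, -20, 17) = -20
M (Black): min(-8, -1, 4) = -8
N (Black): min(0, 11, -2) = -2
K (White): max(-20, -8, -2) = -2
B (Black): min(-4, -10, -2) = -10
Q (Black): min(-3, -3, -7) = -7
P (White): max(-7, -3, 17) = 17
O (Black): min(17, -7, 14) = -7
Root (White): max(-10, -7, -8) = -7

-7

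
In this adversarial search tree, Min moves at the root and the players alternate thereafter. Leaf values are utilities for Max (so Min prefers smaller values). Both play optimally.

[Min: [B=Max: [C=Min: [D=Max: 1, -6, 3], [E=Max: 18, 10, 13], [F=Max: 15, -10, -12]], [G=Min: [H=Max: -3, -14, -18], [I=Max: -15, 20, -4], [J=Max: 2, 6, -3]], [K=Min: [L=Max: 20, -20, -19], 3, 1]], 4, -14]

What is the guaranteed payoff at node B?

3

D: max(1, -6, 3) = 3
E: max(18, 10, 13) = 18
F: max(15, -10, -12) = 15
C: min(3, 18, 15) = 3
H: max(-3, -14, -18) = -3
I: max(-15, 20, -4) = 20
J: max(2, 6, -3) = 6
G: min(-3, 20, 6) = -3
L: max(20, -20, -19) = 20
K: min(20, 3, 1) = 1
B: max(3, -3, 1) = 3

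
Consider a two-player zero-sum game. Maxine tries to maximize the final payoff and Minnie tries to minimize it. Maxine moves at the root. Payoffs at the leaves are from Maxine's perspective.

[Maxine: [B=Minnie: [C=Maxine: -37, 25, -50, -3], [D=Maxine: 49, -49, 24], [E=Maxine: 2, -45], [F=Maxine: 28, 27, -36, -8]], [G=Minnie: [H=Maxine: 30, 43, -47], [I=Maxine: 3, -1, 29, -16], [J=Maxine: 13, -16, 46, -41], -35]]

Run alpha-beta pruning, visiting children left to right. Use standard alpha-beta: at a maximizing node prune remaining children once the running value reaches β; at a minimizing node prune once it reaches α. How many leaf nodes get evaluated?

C [α=-∞,β=+∞]: v=25
D [α=-∞,β=25]: v=49 after child 1 ≥ β → β-cutoff, skip 2
E [α=-∞,β=25]: v=2
F [α=-∞,β=2]: v=28 after child 1 ≥ β → β-cutoff, skip 3
B [α=-∞,β=+∞]: v=2
H [α=2,β=+∞]: v=43
I [α=2,β=43]: v=29
J [α=2,β=29]: v=46 after child 3 ≥ β → β-cutoff, skip 1
G [α=2,β=+∞]: v=-35
Root [α=-∞,β=+∞]: v=2
Leaves evaluated: 19 of 25.

19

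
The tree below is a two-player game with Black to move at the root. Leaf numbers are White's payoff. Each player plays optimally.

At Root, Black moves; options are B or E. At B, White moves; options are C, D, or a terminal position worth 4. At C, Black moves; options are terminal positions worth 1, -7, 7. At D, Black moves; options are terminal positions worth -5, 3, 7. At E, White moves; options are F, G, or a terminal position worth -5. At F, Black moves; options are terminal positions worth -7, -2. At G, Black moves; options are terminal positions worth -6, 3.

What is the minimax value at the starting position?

C (Black): min(1, -7, 7) = -7
D (Black): min(-5, 3, 7) = -5
B (White): max(-7, -5, 4) = 4
F (Black): min(-7, -2) = -7
G (Black): min(-6, 3) = -6
E (White): max(-7, -6, -5) = -5
Root (Black): min(4, -5) = -5

-5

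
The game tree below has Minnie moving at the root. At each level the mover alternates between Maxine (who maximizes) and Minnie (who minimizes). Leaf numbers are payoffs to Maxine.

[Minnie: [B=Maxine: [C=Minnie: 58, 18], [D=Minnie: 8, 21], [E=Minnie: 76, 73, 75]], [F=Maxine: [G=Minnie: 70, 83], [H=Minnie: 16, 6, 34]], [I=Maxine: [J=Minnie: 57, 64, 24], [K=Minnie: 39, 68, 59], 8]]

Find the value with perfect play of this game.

39

C (Minnie): min(58, 18) = 18
D (Minnie): min(8, 21) = 8
E (Minnie): min(76, 73, 75) = 73
B (Maxine): max(18, 8, 73) = 73
G (Minnie): min(70, 83) = 70
H (Minnie): min(16, 6, 34) = 6
F (Maxine): max(70, 6) = 70
J (Minnie): min(57, 64, 24) = 24
K (Minnie): min(39, 68, 59) = 39
I (Maxine): max(24, 39, 8) = 39
Root (Minnie): min(73, 70, 39) = 39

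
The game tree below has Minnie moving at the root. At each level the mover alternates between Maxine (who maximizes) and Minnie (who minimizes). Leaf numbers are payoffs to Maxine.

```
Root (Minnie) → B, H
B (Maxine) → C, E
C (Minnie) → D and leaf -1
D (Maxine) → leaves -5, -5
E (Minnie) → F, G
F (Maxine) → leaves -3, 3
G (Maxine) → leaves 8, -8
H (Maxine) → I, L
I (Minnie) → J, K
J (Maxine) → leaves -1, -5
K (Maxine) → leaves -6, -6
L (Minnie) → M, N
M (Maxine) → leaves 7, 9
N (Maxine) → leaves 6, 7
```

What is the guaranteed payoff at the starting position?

3

D (Maxine): max(-5, -5) = -5
C (Minnie): min(-5, -1) = -5
F (Maxine): max(-3, 3) = 3
G (Maxine): max(8, -8) = 8
E (Minnie): min(3, 8) = 3
B (Maxine): max(-5, 3) = 3
J (Maxine): max(-1, -5) = -1
K (Maxine): max(-6, -6) = -6
I (Minnie): min(-1, -6) = -6
M (Maxine): max(7, 9) = 9
N (Maxine): max(6, 7) = 7
L (Minnie): min(9, 7) = 7
H (Maxine): max(-6, 7) = 7
Root (Minnie): min(3, 7) = 3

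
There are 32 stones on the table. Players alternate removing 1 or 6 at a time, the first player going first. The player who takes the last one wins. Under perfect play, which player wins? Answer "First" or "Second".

Positions where the player to move wins (W) vs loses (L):
i:   0  1  2  3  4  5  6  7  8  9 10 11 12 13 14 15 16 17 18 19 20 21 22 23 24 25 26 27 28 29 30 31 32
     L  W  L  W  L  W  W  L  W  L  W  L  W  W  L  W  L  W  L  W  W  L  W  L  W  L  W  W  L  W  L  W  L
Position 32 is L, so the second player wins.

Second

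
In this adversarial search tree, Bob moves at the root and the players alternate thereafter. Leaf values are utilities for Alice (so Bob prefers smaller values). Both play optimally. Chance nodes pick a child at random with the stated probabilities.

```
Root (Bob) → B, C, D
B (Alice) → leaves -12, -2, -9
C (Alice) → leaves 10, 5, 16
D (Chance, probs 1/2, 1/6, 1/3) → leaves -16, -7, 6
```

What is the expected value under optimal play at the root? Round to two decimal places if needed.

B (Alice): max(-12, -2, -9) = -2
C (Alice): max(10, 5, 16) = 16
D (Chance): 1/2·-16 + 1/6·-7 + 1/3·6 = -7.17
Root (Bob): min(-2, 16, -7.17) = -7.17

-7.17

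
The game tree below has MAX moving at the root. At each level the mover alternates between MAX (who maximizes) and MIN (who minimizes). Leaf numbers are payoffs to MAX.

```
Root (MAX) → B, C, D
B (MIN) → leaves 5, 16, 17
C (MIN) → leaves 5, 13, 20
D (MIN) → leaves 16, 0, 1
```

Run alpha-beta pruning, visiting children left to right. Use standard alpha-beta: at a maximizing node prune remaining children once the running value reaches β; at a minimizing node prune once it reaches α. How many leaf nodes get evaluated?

B [α=-∞,β=+∞]: v=5
C [α=5,β=+∞]: v=5 after child 1 ≤ α → α-cutoff, skip 2
D [α=5,β=+∞]: v=0 after child 2 ≤ α → α-cutoff, skip 1
Root [α=-∞,β=+∞]: v=5
Leaves evaluated: 6 of 9.

6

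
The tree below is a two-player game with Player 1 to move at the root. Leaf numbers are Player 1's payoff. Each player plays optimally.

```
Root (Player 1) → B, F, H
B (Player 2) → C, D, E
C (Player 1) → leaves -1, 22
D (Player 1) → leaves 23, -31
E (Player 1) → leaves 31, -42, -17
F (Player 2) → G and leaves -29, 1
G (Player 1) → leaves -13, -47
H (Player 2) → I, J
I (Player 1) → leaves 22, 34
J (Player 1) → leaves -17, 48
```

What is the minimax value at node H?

34

I: max(22, 34) = 34
J: max(-17, 48) = 48
H: min(34, 48) = 34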